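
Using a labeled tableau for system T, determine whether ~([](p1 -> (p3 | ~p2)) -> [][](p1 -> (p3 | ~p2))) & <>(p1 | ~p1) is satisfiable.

1. ~([](p1 -> (p3 | ~p2)) -> [][](p1 -> (p3 | ~p2))) & <>(p1 | ~p1), u
2. ~([](p1 -> (p3 | ~p2)) -> [][](p1 -> (p3 | ~p2))), u
3. <>(p1 | ~p1), u
4. [](p1 -> (p3 | ~p2)), u
5. ~[][](p1 -> (p3 | ~p2)), u
6. p1 -> (p3 | ~p2), u
7. p3 | ~p2, u
8. ~p2, u
9. p1 | ~p1, v
10. p1 -> (p3 | ~p2), v
11. ~p1, v
12. p3 | ~p2, v
13. ~p2, v
14. ~[](p1 -> (p3 | ~p2)), w
15. p1 -> (p3 | ~p2), w
16. p3 | ~p2, w
17. ~p2, w
18. ~(p1 -> (p3 | ~p2)), x
19. p1, x
20. ~(p3 | ~p2), x
21. ~p3, x
22. p2, x
Accessibility: uRu, uRv, uRw, vRv, wRw, wRx, xRx

Satisfiable (open branch found)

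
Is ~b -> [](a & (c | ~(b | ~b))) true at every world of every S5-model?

No, not valid

Tableau for the negation ~(~b -> [](a & (c | ~(b | ~b)))):
1. ~(~b -> [](a & (c | ~(b | ~b)))), w0
2. ~b, w0
3. ~[](a & (c | ~(b | ~b))), w0
4. ~(a & (c | ~(b | ~b))), w1
5. ~(c | ~(b | ~b)), w1
6. ~c, w1
7. b | ~b, w1
8. ~b, w1
Accessibility: w0Rw0, w0Rw1, w1Rw0, w1Rw1
The negation has an open branch (countermodel exists).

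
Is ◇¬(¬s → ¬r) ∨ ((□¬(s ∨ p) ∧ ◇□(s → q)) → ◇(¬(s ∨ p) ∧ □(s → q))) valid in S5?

Valid

Tableau for the negation ¬(◇¬(¬s → ¬r) ∨ ((□¬(s ∨ p) ∧ ◇□(s → q)) → ◇(¬(s ∨ p) ∧ □(s → q)))):
1. ¬(◇¬(¬s → ¬r) ∨ ((□¬(s ∨ p) ∧ ◇□(s → q)) → ◇(¬(s ∨ p) ∧ □(s → q)))), w0
2. ¬◇¬(¬s → ¬r), w0
3. ¬((□¬(s ∨ p) ∧ ◇□(s → q)) → ◇(¬(s ∨ p) ∧ □(s → q))), w0
4. □¬(s ∨ p) ∧ ◇□(s → q), w0
5. ¬◇(¬(s ∨ p) ∧ □(s → q)), w0
6. □¬(s ∨ p), w0
7. ◇□(s → q), w0
8. ¬s → ¬r, w0
9. ¬(¬(s ∨ p) ∧ □(s → q)), w0
10. ¬(s ∨ p), w0
11. ¬s, w0
12. ¬p, w0
13. ¬r, w0
14. ¬□(s → q), w0
15. □(s → q), w1
16. ¬s → ¬r, w1
17. ¬(¬(s ∨ p) ∧ □(s → q)), w1
18. ¬(s ∨ p), w1
19. ¬s, w1
20. ¬p, w1
21. s → q, w0
22. s → q, w1
23. ¬r, w1
24. ¬□(s → q), w1
25. q, w0
26. q, w1
27. ¬(s → q), w2
28. s, w2
29. ¬q, w2
30. ¬s → ¬r, w2
31. ¬(¬(s ∨ p) ∧ □(s → q)), w2
32. ¬(s ∨ p), w2
33. ¬s, w2
34. ¬p, w2
Accessibility: w0Rw0, w0Rw1, w0Rw2, w1Rw0, w1Rw1, w1Rw2, w2Rw0, w2Rw1, w2Rw2
Branch closes: s and ¬s both at w2.
All branches of the negation close; one closing branch shown above.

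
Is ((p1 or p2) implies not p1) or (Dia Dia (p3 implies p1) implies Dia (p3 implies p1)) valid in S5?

Tableau for the negation not (((p1 or p2) implies not p1) or (Dia Dia (p3 implies p1) implies Dia (p3 implies p1))):
1. not (((p1 or p2) implies not p1) or (Dia Dia (p3 implies p1) implies Dia (p3 implies p1))), w0
2. not ((p1 or p2) implies not p1), w0
3. not (Dia Dia (p3 implies p1) implies Dia (p3 implies p1)), w0
4. p1 or p2, w0
5. p1, w0
6. Dia Dia (p3 implies p1), w0
7. not Dia (p3 implies p1), w0
8. not (p3 implies p1), w0
9. p3, w0
10. not p1, w0
Accessibility: w0Rw0
Branch closes: p1 and not p1 both at w0.
All branches of the negation close; one closing branch shown above.

Valid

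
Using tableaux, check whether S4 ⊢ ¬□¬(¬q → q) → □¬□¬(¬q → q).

Tableau for the negation ¬(¬□¬(¬q → q) → □¬□¬(¬q → q)):
1. ¬(¬□¬(¬q → q) → □¬□¬(¬q → q)), w0
2. ¬□¬(¬q → q), w0
3. ¬□¬□¬(¬q → q), w0
4. ¬q → q, w1
5. q, w1
6. □¬(¬q → q), w2
7. ¬(¬q → q), w2
8. ¬q, w2
Accessibility: w0Rw0, w0Rw1, w0Rw2, w1Rw1, w2Rw2
The negation has an open branch (countermodel exists).

Not valid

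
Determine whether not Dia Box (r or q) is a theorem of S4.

No, not valid

Tableau for the negation Dia Box (r or q):
1. Dia Box (r or q), 0
2. Box (r or q), 1
3. r or q, 1
4. q, 1
Accessibility: 0R0, 0R1, 1R1
The negation has an open branch (countermodel exists).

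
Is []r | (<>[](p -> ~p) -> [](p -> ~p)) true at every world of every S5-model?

Yes, valid

Tableau for the negation ~([]r | (<>[](p -> ~p) -> [](p -> ~p))):
1. ~([]r | (<>[](p -> ~p) -> [](p -> ~p))), 0
2. ~[]r, 0   [~|-rule on 1]
3. ~(<>[](p -> ~p) -> [](p -> ~p)), 0   [~|-rule on 1]
4. <>[](p -> ~p), 0   [~->-rule on 3]
5. ~[](p -> ~p), 0   [~->-rule on 3]
6. ~r, 1   [~[]-rule on 2: fresh world 1, 0R1]
7. [](p -> ~p), 2   [<>-rule on 4: fresh world 2, 0R2]
8. p -> ~p, 0   [[]-rule on 7 via 2R0]
9. p -> ~p, 1   [[]-rule on 7 via 2R1]
10. p -> ~p, 2   [[]-rule on 7 via 2R2]
11. ~p, 0   [->-rule on 8 (branches; this branch)]
12. ~p, 1   [->-rule on 9 (branches; this branch)]
13. ~p, 2   [->-rule on 10 (branches; this branch)]
14. ~(p -> ~p), 3   [~[]-rule on 5: fresh world 3, 0R3]
15. p, 3   [~->-rule on 14]
16. p -> ~p, 3   [[]-rule on 7 via 2R3]
17. ~p, 3   [->-rule on 16 (branches; this branch)]
Accessibility: 0R0, 0R1, 0R2, 0R3, 1R0, 1R1, 1R2, 1R3, 2R0, 2R1, 2R2, 2R3, 3R0, 3R1, 3R2, 3R3
Branch closes: p and ~p both at 3.
All branches of the negation close; one closing branch shown above.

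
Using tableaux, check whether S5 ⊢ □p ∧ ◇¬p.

Invalid (countermodel exists)

Tableau for the negation ¬(□p ∧ ◇¬p):
1. ¬(□p ∧ ◇¬p), u
2. ¬◇¬p, u
3. p, u
Accessibility: uRu
The negation has an open branch (countermodel exists).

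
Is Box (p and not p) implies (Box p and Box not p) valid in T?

Tableau for the negation not (Box (p and not p) implies (Box p and Box not p)):
1. not (Box (p and not p) implies (Box p and Box not p)), u
2. Box (p and not p), u
3. not (Box p and Box not p), u
4. p and not p, u
5. p, u
6. not p, u
Accessibility: uRu
Branch closes: p and not p both at u.
All branches of the negation close; one closing branch shown above.

Valid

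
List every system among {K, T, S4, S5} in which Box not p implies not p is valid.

T, S4, S5

K-tableau for the negation not (Box not p implies not p):
1. not (Box not p implies not p), u
2. Box not p, u
3. p, u
Complete open branch: countermodel on a K-frame, so not valid in K.
T-tableau for the negation not (Box not p implies not p):
1. not (Box not p implies not p), u
2. Box not p, u
3. p, u
4. not p, u
Accessibility: uRu
Branch closes: p and not p both at u.
Every branch closes (one shown): valid in T, hence also in S4, S5 (every theorem of T is a theorem of S4 and S5).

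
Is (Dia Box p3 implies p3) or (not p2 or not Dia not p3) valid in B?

Tableau for the negation not ((Dia Box p3 implies p3) or (not p2 or not Dia not p3)):
1. not ((Dia Box p3 implies p3) or (not p2 or not Dia not p3)), u
2. not (Dia Box p3 implies p3), u
3. not (not p2 or not Dia not p3), u
4. Dia Box p3, u
5. not p3, u
6. p2, u
7. Dia not p3, u
8. Box p3, v
9. p3, u
Accessibility: uRu, uRv, vRu, vRv
Branch closes: p3 and not p3 both at u.
All branches of the negation close; one closing branch shown above.

Valid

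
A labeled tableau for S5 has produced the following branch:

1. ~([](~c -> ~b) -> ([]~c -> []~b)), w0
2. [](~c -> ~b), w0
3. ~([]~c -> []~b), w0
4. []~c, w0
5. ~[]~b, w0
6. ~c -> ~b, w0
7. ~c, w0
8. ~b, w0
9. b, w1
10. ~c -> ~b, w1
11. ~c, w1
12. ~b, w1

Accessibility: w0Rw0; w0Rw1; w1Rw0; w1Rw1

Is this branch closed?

Both b and ~b appear at w1.

Yes, closed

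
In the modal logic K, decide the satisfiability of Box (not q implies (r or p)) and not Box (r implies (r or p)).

1. Box (not q implies (r or p)) and not Box (r implies (r or p)), 0
2. Box (not q implies (r or p)), 0
3. not Box (r implies (r or p)), 0
4. not (r implies (r or p)), 1
5. r, 1
6. not (r or p), 1
7. not r, 1
8. not p, 1
Accessibility: 0R1
Branch closes: r and not r both at 1.
Every branch closes; the branch above is one of them.

Unsatisfiable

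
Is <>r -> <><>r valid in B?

Yes, valid

Tableau for the negation ~(<>r -> <><>r):
1. ~(<>r -> <><>r), u
2. <>r, u   [~->-rule on 1]
3. ~<><>r, u   [~->-rule on 1]
4. ~<>r, u   [~<>-rule on 3 via uRu]
5. ~r, u   [~<>-rule on 4 via uRu]
6. r, v   [<>-rule on 2: fresh world v, uRv]
7. ~<>r, v   [~<>-rule on 3 via uRv]
8. ~r, v   [~<>-rule on 4 via uRv]
Accessibility: uRu, uRv, vRu, vRv
Branch closes: r and ~r both at v.
All branches of the negation close; one closing branch shown above.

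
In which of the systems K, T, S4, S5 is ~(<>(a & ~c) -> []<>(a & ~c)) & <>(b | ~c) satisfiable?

K, T, S4

S4-tableau for the formula:
1. ~(<>(a & ~c) -> []<>(a & ~c)) & <>(b | ~c), u
2. ~(<>(a & ~c) -> []<>(a & ~c)), u
3. <>(b | ~c), u
4. <>(a & ~c), u
5. ~[]<>(a & ~c), u
6. b | ~c, v
7. ~c, v
8. a & ~c, w
9. a, w
10. ~c, w
11. ~<>(a & ~c), x
12. ~(a & ~c), x
13. c, x
Accessibility: uRu, uRv, uRw, uRx, vRv, wRw, xRx
Complete open branch: satisfiable in S4, hence also in K, T (this S4-model is also a K-model and a T-model).
S5-tableau for the formula:
1. ~(<>(a & ~c) -> []<>(a & ~c)) & <>(b | ~c), u
2. ~(<>(a & ~c) -> []<>(a & ~c)), u
3. <>(b | ~c), u
4. <>(a & ~c), u
5. ~[]<>(a & ~c), u
6. b | ~c, v
7. ~c, v
8. a & ~c, w
9. a, w
10. ~c, w
11. ~<>(a & ~c), x
12. ~(a & ~c), u
13. ~(a & ~c), v
14. ~(a & ~c), w
15. ~(a & ~c), x
16. c, u
17. ~a, v
18. c, w
Accessibility: uRu, uRv, uRw, uRx, vRu, vRv, vRw, vRx, wRu, wRv, wRw, wRx, xRu, xRv, xRw, xRx
Branch closes: c and ~c both at w.
Every branch closes (one shown): unsatisfiable in S5.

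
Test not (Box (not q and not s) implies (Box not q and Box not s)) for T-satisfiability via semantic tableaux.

1. not (Box (not q and not s) implies (Box not q and Box not s)), u
2. Box (not q and not s), u
3. not (Box not q and Box not s), u
4. not q and not s, u
5. not q, u
6. not s, u
7. not Box not s, u
8. s, v
9. not q and not s, v
10. not q, v
11. not s, v
Accessibility: uRu, uRv, vRv
Branch closes: s and not s both at v.
(One branch shown.) All branches close.

Unsatisfiable (every branch closes)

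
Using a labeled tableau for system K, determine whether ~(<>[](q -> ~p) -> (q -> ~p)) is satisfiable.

1. ~(<>[](q -> ~p) -> (q -> ~p)), w0
2. <>[](q -> ~p), w0   [~->-rule on 1]
3. ~(q -> ~p), w0   [~->-rule on 1]
4. q, w0   [~->-rule on 3]
5. p, w0   [~->-rule on 3]
6. [](q -> ~p), w1   [<>-rule on 2: fresh world w1, w0Rw1]
Accessibility: w0Rw1

Yes, satisfiable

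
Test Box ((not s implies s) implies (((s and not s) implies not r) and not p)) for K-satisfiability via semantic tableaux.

Satisfiable

1. Box ((not s implies s) implies (((s and not s) implies not r) and not p)), u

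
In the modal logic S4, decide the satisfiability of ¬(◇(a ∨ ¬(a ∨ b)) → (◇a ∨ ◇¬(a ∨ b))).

Unsatisfiable (every branch closes)

1. ¬(◇(a ∨ ¬(a ∨ b)) → (◇a ∨ ◇¬(a ∨ b))), u
2. ◇(a ∨ ¬(a ∨ b)), u   [¬→-rule on 1]
3. ¬(◇a ∨ ◇¬(a ∨ b)), u   [¬→-rule on 1]
4. ¬◇a, u   [¬∨-rule on 3]
5. ¬◇¬(a ∨ b), u   [¬∨-rule on 3]
6. ¬a, u   [¬◇-rule on 4 via uRu]
7. a ∨ b, u   [¬◇-rule on 5 via uRu]
8. b, u   [∨-rule on 7 (branches; this branch)]
9. a ∨ ¬(a ∨ b), v   [◇-rule on 2: fresh world v, uRv]
10. ¬a, v   [¬◇-rule on 4 via uRv]
11. a ∨ b, v   [¬◇-rule on 5 via uRv]
12. ¬(a ∨ b), v   [∨-rule on 9 (branches; this branch)]
13. ¬b, v   [¬∨-rule on 12]
14. b, v   [∨-rule on 11 (branches; this branch)]
Accessibility: uRu, uRv, vRv
Branch closes: b and ¬b both at v.
All branches of the tableau close; one closing branch shown above.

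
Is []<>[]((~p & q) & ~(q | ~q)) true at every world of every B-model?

No, not valid

Tableau for the negation ~[]<>[]((~p & q) & ~(q | ~q)):
1. ~[]<>[]((~p & q) & ~(q | ~q)), w0
2. ~<>[]((~p & q) & ~(q | ~q)), w1   [~[]-rule on 1: fresh world w1, w0Rw1]
3. ~[]((~p & q) & ~(q | ~q)), w0   [~<>-rule on 2 via w1Rw0]
4. ~[]((~p & q) & ~(q | ~q)), w1   [~<>-rule on 2 via w1Rw1]
5. ~((~p & q) & ~(q | ~q)), w2   [~[]-rule on 3: fresh world w2, w0Rw2]
6. q | ~q, w2   [~&-rule on 5 (branches; this branch)]
7. ~q, w2   [|-rule on 6 (branches; this branch)]
8. ~((~p & q) & ~(q | ~q)), w3   [~[]-rule on 4: fresh world w3, w1Rw3]
9. ~[]((~p & q) & ~(q | ~q)), w3   [~<>-rule on 2 via w1Rw3]
10. q | ~q, w3   [~&-rule on 8 (branches; this branch)]
11. ~q, w3   [|-rule on 10 (branches; this branch)]
12. ~((~p & q) & ~(q | ~q)), w4   [~[]-rule on 9: fresh world w4, w3Rw4]
13. q | ~q, w4   [~&-rule on 12 (branches; this branch)]
14. ~q, w4   [|-rule on 13 (branches; this branch)]
Accessibility: w0Rw0, w0Rw1, w0Rw2, w1Rw0, w1Rw1, w1Rw3, w2Rw0, w2Rw2, w3Rw1, w3Rw3, w3Rw4, w4Rw3, w4Rw4
The negation has an open branch (countermodel exists).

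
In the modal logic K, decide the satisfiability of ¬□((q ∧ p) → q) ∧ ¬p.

No, unsatisfiable

1. ¬□((q ∧ p) → q) ∧ ¬p, w0
2. ¬□((q ∧ p) → q), w0
3. ¬p, w0
4. ¬((q ∧ p) → q), w1
5. q ∧ p, w1
6. ¬q, w1
7. q, w1
8. p, w1
Accessibility: w0Rw1
Branch closes: q and ¬q both at w1.
All branches of the tableau close; one closing branch shown above.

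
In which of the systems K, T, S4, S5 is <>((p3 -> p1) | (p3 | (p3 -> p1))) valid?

T-tableau for the negation ~<>((p3 -> p1) | (p3 | (p3 -> p1))):
1. ~<>((p3 -> p1) | (p3 | (p3 -> p1))), u
2. ~((p3 -> p1) | (p3 | (p3 -> p1))), u
3. ~(p3 -> p1), u
4. ~(p3 | (p3 -> p1)), u
5. p3, u
6. ~p1, u
7. ~p3, u
Accessibility: uRu
Branch closes: p3 and ~p3 both at u.
Every branch closes (one shown): valid in T, hence also in S4, S5 (every theorem of T is a theorem of S4 and S5).
K-tableau for the negation ~<>((p3 -> p1) | (p3 | (p3 -> p1))):
1. ~<>((p3 -> p1) | (p3 | (p3 -> p1))), u
Complete open branch: countermodel on a K-frame, so not valid in K.

T, S4, S5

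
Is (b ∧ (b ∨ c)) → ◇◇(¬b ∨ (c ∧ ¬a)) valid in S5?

Not valid

Tableau for the negation ¬((b ∧ (b ∨ c)) → ◇◇(¬b ∨ (c ∧ ¬a))):
1. ¬((b ∧ (b ∨ c)) → ◇◇(¬b ∨ (c ∧ ¬a))), w0
2. b ∧ (b ∨ c), w0
3. ¬◇◇(¬b ∨ (c ∧ ¬a)), w0
4. b, w0
5. b ∨ c, w0
6. ¬◇(¬b ∨ (c ∧ ¬a)), w0
7. ¬(¬b ∨ (c ∧ ¬a)), w0
8. ¬(c ∧ ¬a), w0
9. c, w0
10. a, w0
Accessibility: w0Rw0
The negation has an open branch (countermodel exists).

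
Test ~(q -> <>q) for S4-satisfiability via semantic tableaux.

Unsatisfiable (every branch closes)

1. ~(q -> <>q), w0
2. q, w0
3. ~<>q, w0
4. ~q, w0
Accessibility: w0Rw0
Branch closes: q and ~q both at w0.
Every branch closes; the branch above is one of them.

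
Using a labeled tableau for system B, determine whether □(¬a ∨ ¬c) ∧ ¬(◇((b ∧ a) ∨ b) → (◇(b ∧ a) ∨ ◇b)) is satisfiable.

1. □(¬a ∨ ¬c) ∧ ¬(◇((b ∧ a) ∨ b) → (◇(b ∧ a) ∨ ◇b)), 0
2. □(¬a ∨ ¬c), 0
3. ¬(◇((b ∧ a) ∨ b) → (◇(b ∧ a) ∨ ◇b)), 0
4. ◇((b ∧ a) ∨ b), 0
5. ¬(◇(b ∧ a) ∨ ◇b), 0
6. ¬◇(b ∧ a), 0
7. ¬◇b, 0
8. ¬a ∨ ¬c, 0
9. ¬(b ∧ a), 0
10. ¬b, 0
11. ¬c, 0
12. ¬a, 0
13. (b ∧ a) ∨ b, 1
14. ¬a ∨ ¬c, 1
15. ¬(b ∧ a), 1
16. ¬b, 1
17. b ∧ a, 1
18. b, 1
19. a, 1
Accessibility: 0R0, 0R1, 1R0, 1R1
Branch closes: b and ¬b both at 1.
All branches of the tableau close; one closing branch shown above.

No, unsatisfiable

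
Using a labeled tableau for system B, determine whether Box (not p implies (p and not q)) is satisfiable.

Satisfiable (open branch found)

1. Box (not p implies (p and not q)), 0
2. not p implies (p and not q), 0
3. p and not q, 0
4. p, 0
5. not q, 0
Accessibility: 0R0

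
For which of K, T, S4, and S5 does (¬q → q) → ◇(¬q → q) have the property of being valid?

T-tableau for the negation ¬((¬q → q) → ◇(¬q → q)):
1. ¬((¬q → q) → ◇(¬q → q)), u
2. ¬q → q, u   [¬→-rule on 1]
3. ¬◇(¬q → q), u   [¬→-rule on 1]
4. ¬(¬q → q), u   [¬◇-rule on 3 via uRu]
5. ¬q, u   [¬→-rule on 4]
6. q, u   [→-rule on 2 (branches; this branch)]
Accessibility: uRu
Branch closes: q and ¬q both at u.
Every branch closes (one shown): valid in T, hence also in S4, S5 (every theorem of T is a theorem of S4 and S5).
K-tableau for the negation ¬((¬q → q) → ◇(¬q → q)):
1. ¬((¬q → q) → ◇(¬q → q)), u
2. ¬q → q, u   [¬→-rule on 1]
3. ¬◇(¬q → q), u   [¬→-rule on 1]
4. q, u   [→-rule on 2 (branches; this branch)]
Complete open branch: countermodel on a K-frame, so not valid in K.

T, S4, S5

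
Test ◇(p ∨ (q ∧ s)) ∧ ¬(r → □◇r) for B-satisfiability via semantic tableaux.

Unsatisfiable

1. ◇(p ∨ (q ∧ s)) ∧ ¬(r → □◇r), 0
2. ◇(p ∨ (q ∧ s)), 0
3. ¬(r → □◇r), 0
4. r, 0
5. ¬□◇r, 0
6. p ∨ (q ∧ s), 1
7. q ∧ s, 1
8. q, 1
9. s, 1
10. ¬◇r, 2
11. ¬r, 0
Accessibility: 0R0, 0R1, 0R2, 1R0, 1R1, 2R0, 2R2
Branch closes: r and ¬r both at 0.
All branches of the tableau close; one closing branch shown above.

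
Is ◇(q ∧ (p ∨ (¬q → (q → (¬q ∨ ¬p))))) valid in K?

Tableau for the negation ¬◇(q ∧ (p ∨ (¬q → (q → (¬q ∨ ¬p))))):
1. ¬◇(q ∧ (p ∨ (¬q → (q → (¬q ∨ ¬p))))), u
The negation has an open branch (countermodel exists).

No, not valid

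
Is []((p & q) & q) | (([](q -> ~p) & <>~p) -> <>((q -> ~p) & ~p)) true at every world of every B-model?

Yes, valid

Tableau for the negation ~([]((p & q) & q) | (([](q -> ~p) & <>~p) -> <>((q -> ~p) & ~p))):
1. ~([]((p & q) & q) | (([](q -> ~p) & <>~p) -> <>((q -> ~p) & ~p))), w0
2. ~[]((p & q) & q), w0   [~|-rule on 1]
3. ~(([](q -> ~p) & <>~p) -> <>((q -> ~p) & ~p)), w0   [~|-rule on 1]
4. [](q -> ~p) & <>~p, w0   [~->-rule on 3]
5. ~<>((q -> ~p) & ~p), w0   [~->-rule on 3]
6. [](q -> ~p), w0   [&-rule on 4]
7. <>~p, w0   [&-rule on 4]
8. ~((q -> ~p) & ~p), w0   [~<>-rule on 5 via w0Rw0]
9. q -> ~p, w0   [[]-rule on 6 via w0Rw0]
10. p, w0   [~&-rule on 8 (branches; this branch)]
11. ~q, w0   [->-rule on 9 (branches; this branch)]
12. ~((p & q) & q), w1   [~[]-rule on 2: fresh world w1, w0Rw1]
13. ~((q -> ~p) & ~p), w1   [~<>-rule on 5 via w0Rw1]
14. q -> ~p, w1   [[]-rule on 6 via w0Rw1]
15. ~(p & q), w1   [~&-rule on 12 (branches; this branch)]
16. p, w1   [~&-rule on 13 (branches; this branch)]
17. ~q, w1   [->-rule on 14 (branches; this branch)]
18. ~p, w2   [<>-rule on 7: fresh world w2, w0Rw2]
19. ~((q -> ~p) & ~p), w2   [~<>-rule on 5 via w0Rw2]
20. q -> ~p, w2   [[]-rule on 6 via w0Rw2]
21. ~(q -> ~p), w2   [~&-rule on 19 (branches; this branch)]
22. q, w2   [~->-rule on 21]
23. p, w2   [~->-rule on 21]
Accessibility: w0Rw0, w0Rw1, w0Rw2, w1Rw0, w1Rw1, w2Rw0, w2Rw2
Branch closes: p and ~p both at w2.
Every branch of the negation's tableau closes; the branch above is one of them.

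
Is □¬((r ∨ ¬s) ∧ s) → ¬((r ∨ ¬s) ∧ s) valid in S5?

Yes, valid

Tableau for the negation ¬(□¬((r ∨ ¬s) ∧ s) → ¬((r ∨ ¬s) ∧ s)):
1. ¬(□¬((r ∨ ¬s) ∧ s) → ¬((r ∨ ¬s) ∧ s)), w0
2. □¬((r ∨ ¬s) ∧ s), w0   [¬→-rule on 1]
3. (r ∨ ¬s) ∧ s, w0   [¬→-rule on 1]
4. r ∨ ¬s, w0   [∧-rule on 3]
5. s, w0   [∧-rule on 3]
6. ¬((r ∨ ¬s) ∧ s), w0   [□-rule on 2 via w0Rw0]
7. r, w0   [∨-rule on 4 (branches; this branch)]
8. ¬(r ∨ ¬s), w0   [¬∧-rule on 6 (branches; this branch)]
9. ¬r, w0   [¬∨-rule on 8]
Accessibility: w0Rw0
Branch closes: r and ¬r both at w0.
Every branch of the negation's tableau closes; the branch above is one of them.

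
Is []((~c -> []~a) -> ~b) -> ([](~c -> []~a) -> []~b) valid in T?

Tableau for the negation ~([]((~c -> []~a) -> ~b) -> ([](~c -> []~a) -> []~b)):
1. ~([]((~c -> []~a) -> ~b) -> ([](~c -> []~a) -> []~b)), w0
2. []((~c -> []~a) -> ~b), w0
3. ~([](~c -> []~a) -> []~b), w0
4. [](~c -> []~a), w0
5. ~[]~b, w0
6. (~c -> []~a) -> ~b, w0
7. ~c -> []~a, w0
8. ~(~c -> []~a), w0
9. ~c, w0
10. ~[]~a, w0
11. []~a, w0
12. ~a, w0
13. b, w1
14. (~c -> []~a) -> ~b, w1
15. ~c -> []~a, w1
16. ~a, w1
17. ~(~c -> []~a), w1
18. ~c, w1
19. ~[]~a, w1
20. []~a, w1
21. a, w2
22. (~c -> []~a) -> ~b, w2
23. ~c -> []~a, w2
24. ~a, w2
Accessibility: w0Rw0, w0Rw1, w0Rw2, w1Rw1, w2Rw2
Branch closes: a and ~a both at w2.
All branches of the negation close; one closing branch shown above.

Valid in T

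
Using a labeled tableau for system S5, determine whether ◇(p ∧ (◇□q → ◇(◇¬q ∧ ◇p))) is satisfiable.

1. ◇(p ∧ (◇□q → ◇(◇¬q ∧ ◇p))), u
2. p ∧ (◇□q → ◇(◇¬q ∧ ◇p)), v
3. p, v
4. ◇□q → ◇(◇¬q ∧ ◇p), v
5. ◇(◇¬q ∧ ◇p), v
6. ◇¬q ∧ ◇p, w
7. ◇¬q, w
8. ◇p, w
9. ¬q, x
10. p, y
Accessibility: uRu, uRv, uRw, uRx, uRy, vRu, vRv, vRw, vRx, vRy, wRu, wRv, wRw, wRx, wRy, xRu, xRv, xRw, xRx, xRy, yRu, yRv, yRw, yRx, yRy

Satisfiable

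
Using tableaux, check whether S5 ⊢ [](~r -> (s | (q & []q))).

Tableau for the negation ~[](~r -> (s | (q & []q))):
1. ~[](~r -> (s | (q & []q))), w0
2. ~(~r -> (s | (q & []q))), w1
3. ~r, w1
4. ~(s | (q & []q)), w1
5. ~s, w1
6. ~(q & []q), w1
7. ~[]q, w1
8. ~q, w2
Accessibility: w0Rw0, w0Rw1, w0Rw2, w1Rw0, w1Rw1, w1Rw2, w2Rw0, w2Rw1, w2Rw2
The negation has an open branch (countermodel exists).

Invalid (countermodel exists)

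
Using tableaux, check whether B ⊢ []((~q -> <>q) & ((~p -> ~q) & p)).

Tableau for the negation ~[]((~q -> <>q) & ((~p -> ~q) & p)):
1. ~[]((~q -> <>q) & ((~p -> ~q) & p)), u
2. ~((~q -> <>q) & ((~p -> ~q) & p)), v   [~[]-rule on 1: fresh world v, uRv]
3. ~((~p -> ~q) & p), v   [~&-rule on 2 (branches; this branch)]
4. ~p, v   [~&-rule on 3 (branches; this branch)]
Accessibility: uRu, uRv, vRu, vRv
The negation has an open branch (countermodel exists).

Invalid (countermodel exists)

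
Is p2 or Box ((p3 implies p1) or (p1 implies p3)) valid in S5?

Valid

Tableau for the negation not (p2 or Box ((p3 implies p1) or (p1 implies p3))):
1. not (p2 or Box ((p3 implies p1) or (p1 implies p3))), w0
2. not p2, w0
3. not Box ((p3 implies p1) or (p1 implies p3)), w0
4. not ((p3 implies p1) or (p1 implies p3)), w1
5. not (p3 implies p1), w1
6. not (p1 implies p3), w1
7. p3, w1
8. not p1, w1
9. p1, w1
10. not p3, w1
Accessibility: w0Rw0, w0Rw1, w1Rw0, w1Rw1
Branch closes: p1 and not p1 both at w1.
Every branch of the negation's tableau closes; the branch above is one of them.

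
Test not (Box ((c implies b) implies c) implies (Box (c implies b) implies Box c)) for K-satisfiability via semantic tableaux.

1. not (Box ((c implies b) implies c) implies (Box (c implies b) implies Box c)), 0
2. Box ((c implies b) implies c), 0   [neg-implies-rule on 1]
3. not (Box (c implies b) implies Box c), 0   [neg-implies-rule on 1]
4. Box (c implies b), 0   [neg-implies-rule on 3]
5. not Box c, 0   [neg-implies-rule on 3]
6. not c, 1   [neg-Box-rule on 5: fresh world 1, 0R1]
7. (c implies b) implies c, 1   [Box-rule on 2 via 0R1]
8. c implies b, 1   [Box-rule on 4 via 0R1]
9. not (c implies b), 1   [implies-rule on 7 (branches; this branch)]
10. c, 1   [neg-implies-rule on 9]
11. not b, 1   [neg-implies-rule on 9]
Accessibility: 0R1
Branch closes: c and not c both at 1.
All branches of the tableau close; one closing branch shown above.

No, unsatisfiable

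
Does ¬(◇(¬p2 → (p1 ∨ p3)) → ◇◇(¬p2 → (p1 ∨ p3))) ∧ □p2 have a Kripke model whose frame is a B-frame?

1. ¬(◇(¬p2 → (p1 ∨ p3)) → ◇◇(¬p2 → (p1 ∨ p3))) ∧ □p2, w0
2. ¬(◇(¬p2 → (p1 ∨ p3)) → ◇◇(¬p2 → (p1 ∨ p3))), w0   [∧-rule on 1]
3. □p2, w0   [∧-rule on 1]
4. ◇(¬p2 → (p1 ∨ p3)), w0   [¬→-rule on 2]
5. ¬◇◇(¬p2 → (p1 ∨ p3)), w0   [¬→-rule on 2]
6. p2, w0   [□-rule on 3 via w0Rw0]
7. ¬◇(¬p2 → (p1 ∨ p3)), w0   [¬◇-rule on 5 via w0Rw0]
8. ¬(¬p2 → (p1 ∨ p3)), w0   [¬◇-rule on 7 via w0Rw0]
9. ¬p2, w0   [¬→-rule on 8]
10. ¬(p1 ∨ p3), w0   [¬→-rule on 8]
Accessibility: w0Rw0
Branch closes: p2 and ¬p2 both at w0.
Every branch closes; the branch above is one of them.

No, unsatisfiable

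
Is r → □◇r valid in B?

Valid

Tableau for the negation ¬(r → □◇r):
1. ¬(r → □◇r), 0
2. r, 0   [¬→-rule on 1]
3. ¬□◇r, 0   [¬→-rule on 1]
4. ¬◇r, 1   [¬□-rule on 3: fresh world 1, 0R1]
5. ¬r, 0   [¬◇-rule on 4 via 1R0]
Accessibility: 0R0, 0R1, 1R0, 1R1
Branch closes: r and ¬r both at 0.
Every branch of the negation's tableau closes; the branch above is one of them.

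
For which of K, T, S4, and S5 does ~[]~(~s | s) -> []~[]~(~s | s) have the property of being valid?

T, S4, S5

T-tableau for the negation ~(~[]~(~s | s) -> []~[]~(~s | s)):
1. ~(~[]~(~s | s) -> []~[]~(~s | s)), 0
2. ~[]~(~s | s), 0   [~->-rule on 1]
3. ~[]~[]~(~s | s), 0   [~->-rule on 1]
4. ~s | s, 1   [~[]-rule on 2: fresh world 1, 0R1]
5. s, 1   [|-rule on 4 (branches; this branch)]
6. []~(~s | s), 2   [~[]-rule on 3: fresh world 2, 0R2]
7. ~(~s | s), 2   [[]-rule on 6 via 2R2]
8. s, 2   [~|-rule on 7]
9. ~s, 2   [~|-rule on 7]
Accessibility: 0R0, 0R1, 0R2, 1R1, 2R2
Branch closes: s and ~s both at 2.
Every branch closes (one shown): valid in T, hence also in S4, S5 (every theorem of T is a theorem of S4 and S5).
K-tableau for the negation ~(~[]~(~s | s) -> []~[]~(~s | s)):
1. ~(~[]~(~s | s) -> []~[]~(~s | s)), 0
2. ~[]~(~s | s), 0   [~->-rule on 1]
3. ~[]~[]~(~s | s), 0   [~->-rule on 1]
4. ~s | s, 1   [~[]-rule on 2: fresh world 1, 0R1]
5. s, 1   [|-rule on 4 (branches; this branch)]
6. []~(~s | s), 2   [~[]-rule on 3: fresh world 2, 0R2]
Accessibility: 0R1, 0R2
Complete open branch: countermodel on a K-frame, so not valid in K.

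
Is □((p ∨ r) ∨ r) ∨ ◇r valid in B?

Tableau for the negation ¬(□((p ∨ r) ∨ r) ∨ ◇r):
1. ¬(□((p ∨ r) ∨ r) ∨ ◇r), u
2. ¬□((p ∨ r) ∨ r), u
3. ¬◇r, u
4. ¬r, u
5. ¬((p ∨ r) ∨ r), v
6. ¬(p ∨ r), v
7. ¬r, v
8. ¬p, v
Accessibility: uRu, uRv, vRu, vRv
The negation has an open branch (countermodel exists).

Not valid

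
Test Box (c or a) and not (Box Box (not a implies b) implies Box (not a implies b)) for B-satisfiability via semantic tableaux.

Unsatisfiable

1. Box (c or a) and not (Box Box (not a implies b) implies Box (not a implies b)), u
2. Box (c or a), u   [and-rule on 1]
3. not (Box Box (not a implies b) implies Box (not a implies b)), u   [and-rule on 1]
4. Box Box (not a implies b), u   [neg-implies-rule on 3]
5. not Box (not a implies b), u   [neg-implies-rule on 3]
6. c or a, u   [Box-rule on 2 via uRu]
7. Box (not a implies b), u   [Box-rule on 4 via uRu]
8. not a implies b, u   [Box-rule on 7 via uRu]
9. a, u   [or-rule on 6 (branches; this branch)]
10. b, u   [implies-rule on 8 (branches; this branch)]
11. not (not a implies b), v   [neg-Box-rule on 5: fresh world v, uRv]
12. not a, v   [neg-implies-rule on 11]
13. not b, v   [neg-implies-rule on 11]
14. c or a, v   [Box-rule on 2 via uRv]
15. Box (not a implies b), v   [Box-rule on 4 via uRv]
16. not a implies b, v   [Box-rule on 7 via uRv]
17. c, v   [or-rule on 14 (branches; this branch)]
18. b, v   [implies-rule on 16 (branches; this branch)]
Accessibility: uRu, uRv, vRu, vRv
Branch closes: b and not b both at v.
All branches of the tableau close; one closing branch shown above.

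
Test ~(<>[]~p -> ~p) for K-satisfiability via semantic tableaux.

Yes, satisfiable

1. ~(<>[]~p -> ~p), u
2. <>[]~p, u
3. p, u
4. []~p, v
Accessibility: uRv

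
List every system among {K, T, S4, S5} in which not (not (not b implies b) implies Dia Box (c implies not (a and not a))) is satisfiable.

T-tableau for the formula:
1. not (not (not b implies b) implies Dia Box (c implies not (a and not a))), 0
2. not (not b implies b), 0   [neg-implies-rule on 1]
3. not Dia Box (c implies not (a and not a)), 0   [neg-implies-rule on 1]
4. not b, 0   [neg-implies-rule on 2]
5. not Box (c implies not (a and not a)), 0   [neg-Dia-rule on 3 via 0R0]
6. not (c implies not (a and not a)), 1   [neg-Box-rule on 5: fresh world 1, 0R1]
7. c, 1   [neg-implies-rule on 6]
8. a and not a, 1   [neg-implies-rule on 6]
9. a, 1   [and-rule on 8]
10. not a, 1   [and-rule on 8]
Accessibility: 0R0, 0R1, 1R1
Branch closes: a and not a both at 1.
Every branch closes (one shown): unsatisfiable in T, hence also in S4, S5 (every S4/S5-frame is a T-frame).
K-tableau for the formula:
1. not (not (not b implies b) implies Dia Box (c implies not (a and not a))), 0
2. not (not b implies b), 0   [neg-implies-rule on 1]
3. not Dia Box (c implies not (a and not a)), 0   [neg-implies-rule on 1]
4. not b, 0   [neg-implies-rule on 2]
Complete open branch: satisfiable in K.

K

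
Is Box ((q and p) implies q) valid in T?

Valid in T

Tableau for the negation not Box ((q and p) implies q):
1. not Box ((q and p) implies q), 0
2. not ((q and p) implies q), 1
3. q and p, 1
4. not q, 1
5. q, 1
6. p, 1
Accessibility: 0R0, 0R1, 1R1
Branch closes: q and not q both at 1.
Every branch of the negation's tableau closes; the branch above is one of them.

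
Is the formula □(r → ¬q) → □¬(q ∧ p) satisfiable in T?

Yes, satisfiable

1. □(r → ¬q) → □¬(q ∧ p), w0
2. □¬(q ∧ p), w0   [→-rule on 1 (branches; this branch)]
3. ¬(q ∧ p), w0   [□-rule on 2 via w0Rw0]
4. ¬p, w0   [¬∧-rule on 3 (branches; this branch)]
Accessibility: w0Rw0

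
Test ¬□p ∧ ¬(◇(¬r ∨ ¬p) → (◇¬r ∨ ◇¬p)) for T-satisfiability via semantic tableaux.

1. ¬□p ∧ ¬(◇(¬r ∨ ¬p) → (◇¬r ∨ ◇¬p)), 0
2. ¬□p, 0
3. ¬(◇(¬r ∨ ¬p) → (◇¬r ∨ ◇¬p)), 0
4. ◇(¬r ∨ ¬p), 0
5. ¬(◇¬r ∨ ◇¬p), 0
6. ¬◇¬r, 0
7. ¬◇¬p, 0
8. r, 0
9. p, 0
10. ¬p, 1
11. r, 1
12. p, 1
Accessibility: 0R0, 0R1, 1R1
Branch closes: p and ¬p both at 1.
(One branch shown.) All branches close.

Unsatisfiable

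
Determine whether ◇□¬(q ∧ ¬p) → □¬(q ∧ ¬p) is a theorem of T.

No, not valid

Tableau for the negation ¬(◇□¬(q ∧ ¬p) → □¬(q ∧ ¬p)):
1. ¬(◇□¬(q ∧ ¬p) → □¬(q ∧ ¬p)), u
2. ◇□¬(q ∧ ¬p), u
3. ¬□¬(q ∧ ¬p), u
4. □¬(q ∧ ¬p), v
5. ¬(q ∧ ¬p), v
6. p, v
7. q ∧ ¬p, w
8. q, w
9. ¬p, w
Accessibility: uRu, uRv, uRw, vRv, wRw
The negation has an open branch (countermodel exists).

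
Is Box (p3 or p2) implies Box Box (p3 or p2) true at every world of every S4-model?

Valid

Tableau for the negation not (Box (p3 or p2) implies Box Box (p3 or p2)):
1. not (Box (p3 or p2) implies Box Box (p3 or p2)), w0
2. Box (p3 or p2), w0
3. not Box Box (p3 or p2), w0
4. p3 or p2, w0
5. p2, w0
6. not Box (p3 or p2), w1
7. p3 or p2, w1
8. p2, w1
9. not (p3 or p2), w2
10. not p3, w2
11. not p2, w2
12. p3 or p2, w2
13. p2, w2
Accessibility: w0Rw0, w0Rw1, w0Rw2, w1Rw1, w1Rw2, w2Rw2
Branch closes: p2 and not p2 both at w2.
Every branch of the negation's tableau closes; the branch above is one of them.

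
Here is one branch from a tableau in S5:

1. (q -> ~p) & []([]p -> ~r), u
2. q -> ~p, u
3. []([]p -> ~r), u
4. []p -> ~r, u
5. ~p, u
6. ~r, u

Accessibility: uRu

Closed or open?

No atom appears with both signs at the same world.

No, open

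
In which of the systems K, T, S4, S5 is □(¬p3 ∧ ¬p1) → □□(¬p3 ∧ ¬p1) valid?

S4-tableau for the negation ¬(□(¬p3 ∧ ¬p1) → □□(¬p3 ∧ ¬p1)):
1. ¬(□(¬p3 ∧ ¬p1) → □□(¬p3 ∧ ¬p1)), w0
2. □(¬p3 ∧ ¬p1), w0
3. ¬□□(¬p3 ∧ ¬p1), w0
4. ¬p3 ∧ ¬p1, w0
5. ¬p3, w0
6. ¬p1, w0
7. ¬□(¬p3 ∧ ¬p1), w1
8. ¬p3 ∧ ¬p1, w1
9. ¬p3, w1
10. ¬p1, w1
11. ¬(¬p3 ∧ ¬p1), w2
12. ¬p3 ∧ ¬p1, w2
13. ¬p3, w2
14. ¬p1, w2
15. p1, w2
Accessibility: w0Rw0, w0Rw1, w0Rw2, w1Rw1, w1Rw2, w2Rw2
Branch closes: p1 and ¬p1 both at w2.
Every branch closes (one shown): valid in S4, hence also in S5 (every theorem of S4 is a theorem of S5).
T-tableau for the negation ¬(□(¬p3 ∧ ¬p1) → □□(¬p3 ∧ ¬p1)):
1. ¬(□(¬p3 ∧ ¬p1) → □□(¬p3 ∧ ¬p1)), w0
2. □(¬p3 ∧ ¬p1), w0
3. ¬□□(¬p3 ∧ ¬p1), w0
4. ¬p3 ∧ ¬p1, w0
5. ¬p3, w0
6. ¬p1, w0
7. ¬□(¬p3 ∧ ¬p1), w1
8. ¬p3 ∧ ¬p1, w1
9. ¬p3, w1
10. ¬p1, w1
11. ¬(¬p3 ∧ ¬p1), w2
12. p1, w2
Accessibility: w0Rw0, w0Rw1, w1Rw1, w1Rw2, w2Rw2
Complete open branch: countermodel on a T-frame, so not valid in T, nor in K (the same frame is also a K-frame).

S4, S5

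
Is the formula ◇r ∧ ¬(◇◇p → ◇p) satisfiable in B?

1. ◇r ∧ ¬(◇◇p → ◇p), w0
2. ◇r, w0   [∧-rule on 1]
3. ¬(◇◇p → ◇p), w0   [∧-rule on 1]
4. ◇◇p, w0   [¬→-rule on 3]
5. ¬◇p, w0   [¬→-rule on 3]
6. ¬p, w0   [¬◇-rule on 5 via w0Rw0]
7. r, w1   [◇-rule on 2: fresh world w1, w0Rw1]
8. ¬p, w1   [¬◇-rule on 5 via w0Rw1]
9. ◇p, w2   [◇-rule on 4: fresh world w2, w0Rw2]
10. ¬p, w2   [¬◇-rule on 5 via w0Rw2]
11. p, w3   [◇-rule on 9: fresh world w3, w2Rw3]
Accessibility: w0Rw0, w0Rw1, w0Rw2, w1Rw0, w1Rw1, w2Rw0, w2Rw2, w2Rw3, w3Rw2, w3Rw3

Satisfiable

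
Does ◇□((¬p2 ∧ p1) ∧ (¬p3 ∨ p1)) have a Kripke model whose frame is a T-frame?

Satisfiable

1. ◇□((¬p2 ∧ p1) ∧ (¬p3 ∨ p1)), u
2. □((¬p2 ∧ p1) ∧ (¬p3 ∨ p1)), v
3. (¬p2 ∧ p1) ∧ (¬p3 ∨ p1), v
4. ¬p2 ∧ p1, v
5. ¬p3 ∨ p1, v
6. ¬p2, v
7. p1, v
Accessibility: uRu, uRv, vRv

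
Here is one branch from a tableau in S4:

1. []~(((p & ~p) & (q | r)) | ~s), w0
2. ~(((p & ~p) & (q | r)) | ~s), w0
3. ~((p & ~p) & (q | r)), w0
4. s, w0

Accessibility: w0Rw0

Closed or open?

Open

No atom appears with both signs at the same world.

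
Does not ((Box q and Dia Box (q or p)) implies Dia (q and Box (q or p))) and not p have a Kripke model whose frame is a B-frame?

1. not ((Box q and Dia Box (q or p)) implies Dia (q and Box (q or p))) and not p, u
2. not ((Box q and Dia Box (q or p)) implies Dia (q and Box (q or p))), u
3. not p, u
4. Box q and Dia Box (q or p), u
5. not Dia (q and Box (q or p)), u
6. Box q, u
7. Dia Box (q or p), u
8. not (q and Box (q or p)), u
9. q, u
10. not Box (q or p), u
11. Box (q or p), v
12. not (q and Box (q or p)), v
13. q, v
14. q or p, u
15. q or p, v
16. not Box (q or p), v
17. p, v
18. not (q or p), w
19. not q, w
20. not p, w
21. not (q and Box (q or p)), w
22. q, w
Accessibility: uRu, uRv, uRw, vRu, vRv, wRu, wRw
Branch closes: q and not q both at w.
Every branch closes; the branch above is one of them.

No, unsatisfiable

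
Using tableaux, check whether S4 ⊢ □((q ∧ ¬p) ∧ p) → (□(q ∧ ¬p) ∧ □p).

Tableau for the negation ¬(□((q ∧ ¬p) ∧ p) → (□(q ∧ ¬p) ∧ □p)):
1. ¬(□((q ∧ ¬p) ∧ p) → (□(q ∧ ¬p) ∧ □p)), u
2. □((q ∧ ¬p) ∧ p), u
3. ¬(□(q ∧ ¬p) ∧ □p), u
4. (q ∧ ¬p) ∧ p, u
5. q ∧ ¬p, u
6. p, u
7. q, u
8. ¬p, u
Accessibility: uRu
Branch closes: p and ¬p both at u.
All branches of the negation close; one closing branch shown above.

Valid in S4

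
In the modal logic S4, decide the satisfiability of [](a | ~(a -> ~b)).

1. [](a | ~(a -> ~b)), u
2. a | ~(a -> ~b), u
3. ~(a -> ~b), u
4. a, u
5. b, u
Accessibility: uRu

Satisfiable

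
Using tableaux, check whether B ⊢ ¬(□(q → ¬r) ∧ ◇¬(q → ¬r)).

Tableau for the negation □(q → ¬r) ∧ ◇¬(q → ¬r):
1. □(q → ¬r) ∧ ◇¬(q → ¬r), 0
2. □(q → ¬r), 0   [∧-rule on 1]
3. ◇¬(q → ¬r), 0   [∧-rule on 1]
4. q → ¬r, 0   [□-rule on 2 via 0R0]
5. ¬r, 0   [→-rule on 4 (branches; this branch)]
6. ¬(q → ¬r), 1   [◇-rule on 3: fresh world 1, 0R1]
7. q, 1   [¬→-rule on 6]
8. r, 1   [¬→-rule on 6]
9. q → ¬r, 1   [□-rule on 2 via 0R1]
10. ¬r, 1   [→-rule on 9 (branches; this branch)]
Accessibility: 0R0, 0R1, 1R0, 1R1
Branch closes: r and ¬r both at 1.
Every branch of the negation's tableau closes; the branch above is one of them.

Valid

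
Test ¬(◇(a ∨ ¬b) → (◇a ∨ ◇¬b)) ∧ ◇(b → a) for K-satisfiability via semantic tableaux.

Unsatisfiable

1. ¬(◇(a ∨ ¬b) → (◇a ∨ ◇¬b)) ∧ ◇(b → a), w0
2. ¬(◇(a ∨ ¬b) → (◇a ∨ ◇¬b)), w0
3. ◇(b → a), w0
4. ◇(a ∨ ¬b), w0
5. ¬(◇a ∨ ◇¬b), w0
6. ¬◇a, w0
7. ¬◇¬b, w0
8. b → a, w1
9. ¬a, w1
10. b, w1
11. a, w1
Accessibility: w0Rw1
Branch closes: a and ¬a both at w1.
Every branch closes; the branch above is one of them.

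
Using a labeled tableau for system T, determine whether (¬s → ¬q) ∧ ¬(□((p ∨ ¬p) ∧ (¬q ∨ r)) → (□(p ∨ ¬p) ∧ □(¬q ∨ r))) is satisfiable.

1. (¬s → ¬q) ∧ ¬(□((p ∨ ¬p) ∧ (¬q ∨ r)) → (□(p ∨ ¬p) ∧ □(¬q ∨ r))), w0
2. ¬s → ¬q, w0
3. ¬(□((p ∨ ¬p) ∧ (¬q ∨ r)) → (□(p ∨ ¬p) ∧ □(¬q ∨ r))), w0
4. □((p ∨ ¬p) ∧ (¬q ∨ r)), w0
5. ¬(□(p ∨ ¬p) ∧ □(¬q ∨ r)), w0
6. (p ∨ ¬p) ∧ (¬q ∨ r), w0
7. p ∨ ¬p, w0
8. ¬q ∨ r, w0
9. ¬q, w0
10. ¬□(¬q ∨ r), w0
11. ¬p, w0
12. r, w0
13. ¬(¬q ∨ r), w1
14. q, w1
15. ¬r, w1
16. (p ∨ ¬p) ∧ (¬q ∨ r), w1
17. p ∨ ¬p, w1
18. ¬q ∨ r, w1
19. ¬p, w1
20. r, w1
Accessibility: w0Rw0, w0Rw1, w1Rw1
Branch closes: r and ¬r both at w1.
Every branch closes; the branch above is one of them.

No, unsatisfiable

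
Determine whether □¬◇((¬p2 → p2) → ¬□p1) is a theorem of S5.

Not valid

Tableau for the negation ¬□¬◇((¬p2 → p2) → ¬□p1):
1. ¬□¬◇((¬p2 → p2) → ¬□p1), u
2. ◇((¬p2 → p2) → ¬□p1), v
3. (¬p2 → p2) → ¬□p1, w
4. ¬□p1, w
5. ¬p1, x
Accessibility: uRu, uRv, uRw, uRx, vRu, vRv, vRw, vRx, wRu, wRv, wRw, wRx, xRu, xRv, xRw, xRx
The negation has an open branch (countermodel exists).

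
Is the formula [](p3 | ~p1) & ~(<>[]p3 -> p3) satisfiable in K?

1. [](p3 | ~p1) & ~(<>[]p3 -> p3), 0
2. [](p3 | ~p1), 0
3. ~(<>[]p3 -> p3), 0
4. <>[]p3, 0
5. ~p3, 0
6. []p3, 1
7. p3 | ~p1, 1
8. ~p1, 1
Accessibility: 0R1

Yes, satisfiable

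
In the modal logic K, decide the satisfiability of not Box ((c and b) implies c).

Unsatisfiable

1. not Box ((c and b) implies c), w0
2. not ((c and b) implies c), w1
3. c and b, w1
4. not c, w1
5. c, w1
6. b, w1
Accessibility: w0Rw1
Branch closes: c and not c both at w1.
(One branch shown.) All branches close.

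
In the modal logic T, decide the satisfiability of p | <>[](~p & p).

Yes, satisfiable

1. p | <>[](~p & p), u
2. p, u
Accessibility: uRu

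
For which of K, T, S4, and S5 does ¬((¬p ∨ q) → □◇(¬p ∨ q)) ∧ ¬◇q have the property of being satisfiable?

S5-tableau for the formula:
1. ¬((¬p ∨ q) → □◇(¬p ∨ q)) ∧ ¬◇q, w0
2. ¬((¬p ∨ q) → □◇(¬p ∨ q)), w0   [∧-rule on 1]
3. ¬◇q, w0   [∧-rule on 1]
4. ¬p ∨ q, w0   [¬→-rule on 2]
5. ¬□◇(¬p ∨ q), w0   [¬→-rule on 2]
6. ¬q, w0   [¬◇-rule on 3 via w0Rw0]
7. ¬p, w0   [∨-rule on 4 (branches; this branch)]
8. ¬◇(¬p ∨ q), w1   [¬□-rule on 5: fresh world w1, w0Rw1]
9. ¬q, w1   [¬◇-rule on 3 via w0Rw1]
10. ¬(¬p ∨ q), w0   [¬◇-rule on 8 via w1Rw0]
11. p, w0   [¬∨-rule on 10]
Accessibility: w0Rw0, w0Rw1, w1Rw0, w1Rw1
Branch closes: p and ¬p both at w0.
Every branch closes (one shown): unsatisfiable in S5.
S4-tableau for the formula:
1. ¬((¬p ∨ q) → □◇(¬p ∨ q)) ∧ ¬◇q, w0
2. ¬((¬p ∨ q) → □◇(¬p ∨ q)), w0   [∧-rule on 1]
3. ¬◇q, w0   [∧-rule on 1]
4. ¬p ∨ q, w0   [¬→-rule on 2]
5. ¬□◇(¬p ∨ q), w0   [¬→-rule on 2]
6. ¬q, w0   [¬◇-rule on 3 via w0Rw0]
7. ¬p, w0   [∨-rule on 4 (branches; this branch)]
8. ¬◇(¬p ∨ q), w1   [¬□-rule on 5: fresh world w1, w0Rw1]
9. ¬q, w1   [¬◇-rule on 3 via w0Rw1]
10. ¬(¬p ∨ q), w1   [¬◇-rule on 8 via w1Rw1]
11. p, w1   [¬∨-rule on 10]
Accessibility: w0Rw0, w0Rw1, w1Rw1
Complete open branch: satisfiable in S4, hence also in K, T (this S4-model is also a K-model and a T-model).

K, T, S4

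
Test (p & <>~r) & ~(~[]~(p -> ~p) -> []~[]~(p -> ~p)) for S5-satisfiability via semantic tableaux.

No, unsatisfiable

1. (p & <>~r) & ~(~[]~(p -> ~p) -> []~[]~(p -> ~p)), 0
2. p & <>~r, 0
3. ~(~[]~(p -> ~p) -> []~[]~(p -> ~p)), 0
4. p, 0
5. <>~r, 0
6. ~[]~(p -> ~p), 0
7. ~[]~[]~(p -> ~p), 0
8. ~r, 1
9. p -> ~p, 2
10. ~p, 2
11. []~(p -> ~p), 3
12. ~(p -> ~p), 0
13. ~(p -> ~p), 1
14. p, 1
15. ~(p -> ~p), 2
16. p, 2
Accessibility: 0R0, 0R1, 0R2, 0R3, 1R0, 1R1, 1R2, 1R3, 2R0, 2R1, 2R2, 2R3, 3R0, 3R1, 3R2, 3R3
Branch closes: p and ~p both at 2.
All branches of the tableau close; one closing branch shown above.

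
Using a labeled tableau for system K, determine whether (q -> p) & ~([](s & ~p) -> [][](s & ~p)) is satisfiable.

1. (q -> p) & ~([](s & ~p) -> [][](s & ~p)), w0
2. q -> p, w0
3. ~([](s & ~p) -> [][](s & ~p)), w0
4. [](s & ~p), w0
5. ~[][](s & ~p), w0
6. p, w0
7. ~[](s & ~p), w1
8. s & ~p, w1
9. s, w1
10. ~p, w1
11. ~(s & ~p), w2
12. p, w2
Accessibility: w0Rw1, w1Rw2

Satisfiable (open branch found)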